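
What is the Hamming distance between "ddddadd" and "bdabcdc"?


Comparing "ddddadd" and "bdabcdc" position by position:
  Position 0: 'd' vs 'b' => differ
  Position 1: 'd' vs 'd' => same
  Position 2: 'd' vs 'a' => differ
  Position 3: 'd' vs 'b' => differ
  Position 4: 'a' vs 'c' => differ
  Position 5: 'd' vs 'd' => same
  Position 6: 'd' vs 'c' => differ
Total differences (Hamming distance): 5

5


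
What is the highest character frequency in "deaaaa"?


Input: deaaaa
Character counts:
  'a': 4
  'd': 1
  'e': 1
Maximum frequency: 4

4


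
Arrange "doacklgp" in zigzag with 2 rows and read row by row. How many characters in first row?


Zigzag "doacklgp" into 2 rows:
Placing characters:
  'd' => row 0
  'o' => row 1
  'a' => row 0
  'c' => row 1
  'k' => row 0
  'l' => row 1
  'g' => row 0
  'p' => row 1
Rows:
  Row 0: "dakg"
  Row 1: "oclp"
First row length: 4

4


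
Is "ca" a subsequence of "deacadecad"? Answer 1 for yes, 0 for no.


Check if "ca" is a subsequence of "deacadecad"
Greedy scan:
  Position 0 ('d'): no match needed
  Position 1 ('e'): no match needed
  Position 2 ('a'): no match needed
  Position 3 ('c'): matches sub[0] = 'c'
  Position 4 ('a'): matches sub[1] = 'a'
  Position 5 ('d'): no match needed
  Position 6 ('e'): no match needed
  Position 7 ('c'): no match needed
  Position 8 ('a'): no match needed
  Position 9 ('d'): no match needed
All 2 characters matched => is a subsequence

1


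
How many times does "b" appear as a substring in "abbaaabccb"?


Searching for "b" in "abbaaabccb"
Scanning each position:
  Position 0: "a" => no
  Position 1: "b" => MATCH
  Position 2: "b" => MATCH
  Position 3: "a" => no
  Position 4: "a" => no
  Position 5: "a" => no
  Position 6: "b" => MATCH
  Position 7: "c" => no
  Position 8: "c" => no
  Position 9: "b" => MATCH
Total occurrences: 4

4


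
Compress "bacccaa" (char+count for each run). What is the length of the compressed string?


Input: bacccaa
Runs:
  'b' x 1 => "b1"
  'a' x 1 => "a1"
  'c' x 3 => "c3"
  'a' x 2 => "a2"
Compressed: "b1a1c3a2"
Compressed length: 8

8


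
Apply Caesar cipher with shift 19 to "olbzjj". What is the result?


Caesar cipher: shift "olbzjj" by 19
  'o' (pos 14) + 19 = pos 7 = 'h'
  'l' (pos 11) + 19 = pos 4 = 'e'
  'b' (pos 1) + 19 = pos 20 = 'u'
  'z' (pos 25) + 19 = pos 18 = 's'
  'j' (pos 9) + 19 = pos 2 = 'c'
  'j' (pos 9) + 19 = pos 2 = 'c'
Result: heuscc

heuscc


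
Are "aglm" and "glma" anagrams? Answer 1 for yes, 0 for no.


Strings: "aglm", "glma"
Sorted first:  aglm
Sorted second: aglm
Sorted forms match => anagrams

1


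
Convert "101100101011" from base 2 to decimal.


Input: "101100101011" in base 2
Positional expansion:
  Digit '1' (value 1) x 2^11 = 2048
  Digit '0' (value 0) x 2^10 = 0
  Digit '1' (value 1) x 2^9 = 512
  Digit '1' (value 1) x 2^8 = 256
  Digit '0' (value 0) x 2^7 = 0
  Digit '0' (value 0) x 2^6 = 0
  Digit '1' (value 1) x 2^5 = 32
  Digit '0' (value 0) x 2^4 = 0
  Digit '1' (value 1) x 2^3 = 8
  Digit '0' (value 0) x 2^2 = 0
  Digit '1' (value 1) x 2^1 = 2
  Digit '1' (value 1) x 2^0 = 1
Sum = 2859

2859


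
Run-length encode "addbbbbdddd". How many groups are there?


Input: addbbbbdddd
Scanning for consecutive runs:
  Group 1: 'a' x 1 (positions 0-0)
  Group 2: 'd' x 2 (positions 1-2)
  Group 3: 'b' x 4 (positions 3-6)
  Group 4: 'd' x 4 (positions 7-10)
Total groups: 4

4


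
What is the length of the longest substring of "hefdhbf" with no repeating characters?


Input: "hefdhbf"
Sliding window (track last position of each char):
  Position 0 ('h'): window [0,0] length 1 -- new best
  Position 1 ('e'): window [0,1] length 2 -- new best
  Position 2 ('f'): window [0,2] length 3 -- new best
  Position 3 ('d'): window [0,3] length 4 -- new best
  Position 4 ('h'): repeat (last at 0), move window start to 1
  Position 4 ('h'): window [1,4] length 4
  Position 5 ('b'): window [1,5] length 5 -- new best
  Position 6 ('f'): repeat (last at 2), move window start to 3
  Position 6 ('f'): window [3,6] length 4
Longest substring with no repeats: "efdhb" with length 5

5


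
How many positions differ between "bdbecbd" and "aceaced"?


Comparing "bdbecbd" and "aceaced" position by position:
  Position 0: 'b' vs 'a' => DIFFER
  Position 1: 'd' vs 'c' => DIFFER
  Position 2: 'b' vs 'e' => DIFFER
  Position 3: 'e' vs 'a' => DIFFER
  Position 4: 'c' vs 'c' => same
  Position 5: 'b' vs 'e' => DIFFER
  Position 6: 'd' vs 'd' => same
Positions that differ: 5

5


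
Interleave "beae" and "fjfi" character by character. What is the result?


Interleaving "beae" and "fjfi":
  Position 0: 'b' from first, 'f' from second => "bf"
  Position 1: 'e' from first, 'j' from second => "ej"
  Position 2: 'a' from first, 'f' from second => "af"
  Position 3: 'e' from first, 'i' from second => "ei"
Result: bfejafei

bfejafei


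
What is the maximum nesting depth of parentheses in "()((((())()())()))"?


Input: "()((((())()())()))"
Tracking depth:
  Position 0 '(': depth becomes 1
  Position 1 ')': depth becomes 0
  Position 2 '(': depth becomes 1
  Position 3 '(': depth becomes 2
  Position 4 '(': depth becomes 3
  Position 5 '(': depth becomes 4
  Position 6 '(': depth becomes 5
  Position 7 ')': depth becomes 4
  Position 8 ')': depth becomes 3
  Position 9 '(': depth becomes 4
  Position 10 ')': depth becomes 3
  Position 11 '(': depth becomes 4
  Position 12 ')': depth becomes 3
  Position 13 ')': depth becomes 2
  Position 14 '(': depth becomes 3
  Position 15 ')': depth becomes 2
  Position 16 ')': depth becomes 1
  Position 17 ')': depth becomes 0
Maximum depth reached: 5

5


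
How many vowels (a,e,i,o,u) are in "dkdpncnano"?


Input: dkdpncnano
Checking each character:
  'd' at position 0: consonant
  'k' at position 1: consonant
  'd' at position 2: consonant
  'p' at position 3: consonant
  'n' at position 4: consonant
  'c' at position 5: consonant
  'n' at position 6: consonant
  'a' at position 7: vowel (running total: 1)
  'n' at position 8: consonant
  'o' at position 9: vowel (running total: 2)
Total vowels: 2

2


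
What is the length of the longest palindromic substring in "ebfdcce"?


Input: "ebfdcce"
Checking substrings for palindromes:
  [4:6] "cc" (len 2) => palindrome
Longest palindromic substring: "cc" with length 2

2


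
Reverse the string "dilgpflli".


Input: dilgpflli
Reading characters right to left:
  Position 8: 'i'
  Position 7: 'l'
  Position 6: 'l'
  Position 5: 'f'
  Position 4: 'p'
  Position 3: 'g'
  Position 2: 'l'
  Position 1: 'i'
  Position 0: 'd'
Reversed: illfpglid

illfpglid


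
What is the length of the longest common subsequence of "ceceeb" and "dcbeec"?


LCS of "ceceeb" and "dcbeec"
DP table:
           d    c    b    e    e    c
      0    0    0    0    0    0    0
  c   0    0    1    1    1    1    1
  e   0    0    1    1    2    2    2
  c   0    0    1    1    2    2    3
  e   0    0    1    1    2    3    3
  e   0    0    1    1    2    3    3
  b   0    0    1    2    2    3    3
LCS length = dp[6][6] = 3

3


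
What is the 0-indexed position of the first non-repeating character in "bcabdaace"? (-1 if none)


Input: bcabdaace
Character frequencies:
  'a': 3
  'b': 2
  'c': 2
  'd': 1
  'e': 1
Scanning left to right for freq == 1:
  Position 0 ('b'): freq=2, skip
  Position 1 ('c'): freq=2, skip
  Position 2 ('a'): freq=3, skip
  Position 3 ('b'): freq=2, skip
  Position 4 ('d'): unique! => answer = 4

4


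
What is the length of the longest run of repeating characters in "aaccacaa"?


Input: "aaccacaa"
Scanning for longest run:
  Position 1 ('a'): continues run of 'a', length=2
  Position 2 ('c'): new char, reset run to 1
  Position 3 ('c'): continues run of 'c', length=2
  Position 4 ('a'): new char, reset run to 1
  Position 5 ('c'): new char, reset run to 1
  Position 6 ('a'): new char, reset run to 1
  Position 7 ('a'): continues run of 'a', length=2
Longest run: 'a' with length 2

2


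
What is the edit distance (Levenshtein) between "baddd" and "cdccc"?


Computing edit distance: "baddd" -> "cdccc"
DP table:
           c    d    c    c    c
      0    1    2    3    4    5
  b   1    1    2    3    4    5
  a   2    2    2    3    4    5
  d   3    3    2    3    4    5
  d   4    4    3    3    4    5
  d   5    5    4    4    4    5
Edit distance = dp[5][5] = 5

5


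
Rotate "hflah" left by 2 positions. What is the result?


Input: "hflah", rotate left by 2
First 2 characters: "hf"
Remaining characters: "lah"
Concatenate remaining + first: "lah" + "hf" = "lahhf"

lahhf


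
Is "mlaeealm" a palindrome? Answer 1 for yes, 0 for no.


Input: mlaeealm
Reversed: mlaeealm
  Compare pos 0 ('m') with pos 7 ('m'): match
  Compare pos 1 ('l') with pos 6 ('l'): match
  Compare pos 2 ('a') with pos 5 ('a'): match
  Compare pos 3 ('e') with pos 4 ('e'): match
Result: palindrome

1


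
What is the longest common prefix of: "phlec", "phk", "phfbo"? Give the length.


Words: phlec, phk, phfbo
  Position 0: all 'p' => match
  Position 1: all 'h' => match
  Position 2: ('l', 'k', 'f') => mismatch, stop
LCP = "ph" (length 2)

2


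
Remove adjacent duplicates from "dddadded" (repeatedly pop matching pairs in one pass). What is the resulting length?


Input: dddadded
Stack-based adjacent duplicate removal:
  Read 'd': push. Stack: d
  Read 'd': matches stack top 'd' => pop. Stack: (empty)
  Read 'd': push. Stack: d
  Read 'a': push. Stack: da
  Read 'd': push. Stack: dad
  Read 'd': matches stack top 'd' => pop. Stack: da
  Read 'e': push. Stack: dae
  Read 'd': push. Stack: daed
Final stack: "daed" (length 4)

4


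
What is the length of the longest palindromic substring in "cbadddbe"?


Input: "cbadddbe"
Checking substrings for palindromes:
  [3:6] "ddd" (len 3) => palindrome
  [3:5] "dd" (len 2) => palindrome
  [4:6] "dd" (len 2) => palindrome
Longest palindromic substring: "ddd" with length 3

3


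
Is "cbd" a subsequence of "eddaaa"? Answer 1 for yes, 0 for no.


Check if "cbd" is a subsequence of "eddaaa"
Greedy scan:
  Position 0 ('e'): no match needed
  Position 1 ('d'): no match needed
  Position 2 ('d'): no match needed
  Position 3 ('a'): no match needed
  Position 4 ('a'): no match needed
  Position 5 ('a'): no match needed
Only matched 0/3 characters => not a subsequence

0


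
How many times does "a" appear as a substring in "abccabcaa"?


Searching for "a" in "abccabcaa"
Scanning each position:
  Position 0: "a" => MATCH
  Position 1: "b" => no
  Position 2: "c" => no
  Position 3: "c" => no
  Position 4: "a" => MATCH
  Position 5: "b" => no
  Position 6: "c" => no
  Position 7: "a" => MATCH
  Position 8: "a" => MATCH
Total occurrences: 4

4


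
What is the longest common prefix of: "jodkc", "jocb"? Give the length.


Words: jodkc, jocb
  Position 0: all 'j' => match
  Position 1: all 'o' => match
  Position 2: ('d', 'c') => mismatch, stop
LCP = "jo" (length 2)

2


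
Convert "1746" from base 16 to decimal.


Input: "1746" in base 16
Positional expansion:
  Digit '1' (value 1) x 16^3 = 4096
  Digit '7' (value 7) x 16^2 = 1792
  Digit '4' (value 4) x 16^1 = 64
  Digit '6' (value 6) x 16^0 = 6
Sum = 5958

5958


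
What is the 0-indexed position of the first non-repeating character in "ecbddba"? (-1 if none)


Input: ecbddba
Character frequencies:
  'a': 1
  'b': 2
  'c': 1
  'd': 2
  'e': 1
Scanning left to right for freq == 1:
  Position 0 ('e'): unique! => answer = 0

0


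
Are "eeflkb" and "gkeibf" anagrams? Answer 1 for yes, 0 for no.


Strings: "eeflkb", "gkeibf"
Sorted first:  beefkl
Sorted second: befgik
Differ at position 2: 'e' vs 'f' => not anagrams

0


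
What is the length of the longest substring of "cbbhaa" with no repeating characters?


Input: "cbbhaa"
Sliding window (track last position of each char):
  Position 0 ('c'): window [0,0] length 1 -- new best
  Position 1 ('b'): window [0,1] length 2 -- new best
  Position 2 ('b'): repeat (last at 1), move window start to 2
  Position 2 ('b'): window [2,2] length 1
  Position 3 ('h'): window [2,3] length 2
  Position 4 ('a'): window [2,4] length 3 -- new best
  Position 5 ('a'): repeat (last at 4), move window start to 5
  Position 5 ('a'): window [5,5] length 1
Longest substring with no repeats: "bha" with length 3

3


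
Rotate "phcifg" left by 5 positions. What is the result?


Input: "phcifg", rotate left by 5
First 5 characters: "phcif"
Remaining characters: "g"
Concatenate remaining + first: "g" + "phcif" = "gphcif"

gphcif


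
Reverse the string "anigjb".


Input: anigjb
Reading characters right to left:
  Position 5: 'b'
  Position 4: 'j'
  Position 3: 'g'
  Position 2: 'i'
  Position 1: 'n'
  Position 0: 'a'
Reversed: bjgina

bjgina


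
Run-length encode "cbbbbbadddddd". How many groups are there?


Input: cbbbbbadddddd
Scanning for consecutive runs:
  Group 1: 'c' x 1 (positions 0-0)
  Group 2: 'b' x 5 (positions 1-5)
  Group 3: 'a' x 1 (positions 6-6)
  Group 4: 'd' x 6 (positions 7-12)
Total groups: 4

4


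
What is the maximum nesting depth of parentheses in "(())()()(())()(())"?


Input: "(())()()(())()(())"
Tracking depth:
  Position 0 '(': depth becomes 1
  Position 1 '(': depth becomes 2
  Position 2 ')': depth becomes 1
  Position 3 ')': depth becomes 0
  Position 4 '(': depth becomes 1
  Position 5 ')': depth becomes 0
  Position 6 '(': depth becomes 1
  Position 7 ')': depth becomes 0
  Position 8 '(': depth becomes 1
  Position 9 '(': depth becomes 2
  Position 10 ')': depth becomes 1
  Position 11 ')': depth becomes 0
  Position 12 '(': depth becomes 1
  Position 13 ')': depth becomes 0
  Position 14 '(': depth becomes 1
  Position 15 '(': depth becomes 2
  Position 16 ')': depth becomes 1
  Position 17 ')': depth becomes 0
Maximum depth reached: 2

2


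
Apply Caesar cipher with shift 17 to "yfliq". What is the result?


Caesar cipher: shift "yfliq" by 17
  'y' (pos 24) + 17 = pos 15 = 'p'
  'f' (pos 5) + 17 = pos 22 = 'w'
  'l' (pos 11) + 17 = pos 2 = 'c'
  'i' (pos 8) + 17 = pos 25 = 'z'
  'q' (pos 16) + 17 = pos 7 = 'h'
Result: pwczh

pwczh


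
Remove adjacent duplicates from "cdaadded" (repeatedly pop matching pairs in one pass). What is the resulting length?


Input: cdaadded
Stack-based adjacent duplicate removal:
  Read 'c': push. Stack: c
  Read 'd': push. Stack: cd
  Read 'a': push. Stack: cda
  Read 'a': matches stack top 'a' => pop. Stack: cd
  Read 'd': matches stack top 'd' => pop. Stack: c
  Read 'd': push. Stack: cd
  Read 'e': push. Stack: cde
  Read 'd': push. Stack: cded
Final stack: "cded" (length 4)

4


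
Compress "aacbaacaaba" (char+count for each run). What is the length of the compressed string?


Input: aacbaacaaba
Runs:
  'a' x 2 => "a2"
  'c' x 1 => "c1"
  'b' x 1 => "b1"
  'a' x 2 => "a2"
  'c' x 1 => "c1"
  'a' x 2 => "a2"
  'b' x 1 => "b1"
  'a' x 1 => "a1"
Compressed: "a2c1b1a2c1a2b1a1"
Compressed length: 16

16


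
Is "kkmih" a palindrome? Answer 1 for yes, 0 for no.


Input: kkmih
Reversed: himkk
  Compare pos 0 ('k') with pos 4 ('h'): MISMATCH
  Compare pos 1 ('k') with pos 3 ('i'): MISMATCH
Result: not a palindrome

0


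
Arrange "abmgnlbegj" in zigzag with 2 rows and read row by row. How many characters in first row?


Zigzag "abmgnlbegj" into 2 rows:
Placing characters:
  'a' => row 0
  'b' => row 1
  'm' => row 0
  'g' => row 1
  'n' => row 0
  'l' => row 1
  'b' => row 0
  'e' => row 1
  'g' => row 0
  'j' => row 1
Rows:
  Row 0: "amnbg"
  Row 1: "bglej"
First row length: 5

5


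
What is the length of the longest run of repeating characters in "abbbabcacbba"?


Input: "abbbabcacbba"
Scanning for longest run:
  Position 1 ('b'): new char, reset run to 1
  Position 2 ('b'): continues run of 'b', length=2
  Position 3 ('b'): continues run of 'b', length=3
  Position 4 ('a'): new char, reset run to 1
  Position 5 ('b'): new char, reset run to 1
  Position 6 ('c'): new char, reset run to 1
  Position 7 ('a'): new char, reset run to 1
  Position 8 ('c'): new char, reset run to 1
  Position 9 ('b'): new char, reset run to 1
  Position 10 ('b'): continues run of 'b', length=2
  Position 11 ('a'): new char, reset run to 1
Longest run: 'b' with length 3

3


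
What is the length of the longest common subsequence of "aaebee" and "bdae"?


LCS of "aaebee" and "bdae"
DP table:
           b    d    a    e
      0    0    0    0    0
  a   0    0    0    1    1
  a   0    0    0    1    1
  e   0    0    0    1    2
  b   0    1    1    1    2
  e   0    1    1    1    2
  e   0    1    1    1    2
LCS length = dp[6][4] = 2

2


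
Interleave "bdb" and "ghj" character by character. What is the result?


Interleaving "bdb" and "ghj":
  Position 0: 'b' from first, 'g' from second => "bg"
  Position 1: 'd' from first, 'h' from second => "dh"
  Position 2: 'b' from first, 'j' from second => "bj"
Result: bgdhbj

bgdhbj


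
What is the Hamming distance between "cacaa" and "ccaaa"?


Comparing "cacaa" and "ccaaa" position by position:
  Position 0: 'c' vs 'c' => same
  Position 1: 'a' vs 'c' => differ
  Position 2: 'c' vs 'a' => differ
  Position 3: 'a' vs 'a' => same
  Position 4: 'a' vs 'a' => same
Total differences (Hamming distance): 2

2


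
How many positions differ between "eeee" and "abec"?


Comparing "eeee" and "abec" position by position:
  Position 0: 'e' vs 'a' => DIFFER
  Position 1: 'e' vs 'b' => DIFFER
  Position 2: 'e' vs 'e' => same
  Position 3: 'e' vs 'c' => DIFFER
Positions that differ: 3

3


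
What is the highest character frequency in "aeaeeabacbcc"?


Input: aeaeeabacbcc
Character counts:
  'a': 4
  'b': 2
  'c': 3
  'e': 3
Maximum frequency: 4

4


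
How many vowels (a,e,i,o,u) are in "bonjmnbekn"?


Input: bonjmnbekn
Checking each character:
  'b' at position 0: consonant
  'o' at position 1: vowel (running total: 1)
  'n' at position 2: consonant
  'j' at position 3: consonant
  'm' at position 4: consonant
  'n' at position 5: consonant
  'b' at position 6: consonant
  'e' at position 7: vowel (running total: 2)
  'k' at position 8: consonant
  'n' at position 9: consonant
Total vowels: 2

2


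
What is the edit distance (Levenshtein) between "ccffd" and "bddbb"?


Computing edit distance: "ccffd" -> "bddbb"
DP table:
           b    d    d    b    b
      0    1    2    3    4    5
  c   1    1    2    3    4    5
  c   2    2    2    3    4    5
  f   3    3    3    3    4    5
  f   4    4    4    4    4    5
  d   5    5    4    4    5    5
Edit distance = dp[5][5] = 5

5


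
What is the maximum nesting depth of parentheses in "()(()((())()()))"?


Input: "()(()((())()()))"
Tracking depth:
  Position 0 '(': depth becomes 1
  Position 1 ')': depth becomes 0
  Position 2 '(': depth becomes 1
  Position 3 '(': depth becomes 2
  Position 4 ')': depth becomes 1
  Position 5 '(': depth becomes 2
  Position 6 '(': depth becomes 3
  Position 7 '(': depth becomes 4
  Position 8 ')': depth becomes 3
  Position 9 ')': depth becomes 2
  Position 10 '(': depth becomes 3
  Position 11 ')': depth becomes 2
  Position 12 '(': depth becomes 3
  Position 13 ')': depth becomes 2
  Position 14 ')': depth becomes 1
  Position 15 ')': depth becomes 0
Maximum depth reached: 4

4


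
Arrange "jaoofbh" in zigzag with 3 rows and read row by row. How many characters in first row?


Zigzag "jaoofbh" into 3 rows:
Placing characters:
  'j' => row 0
  'a' => row 1
  'o' => row 2
  'o' => row 1
  'f' => row 0
  'b' => row 1
  'h' => row 2
Rows:
  Row 0: "jf"
  Row 1: "aob"
  Row 2: "oh"
First row length: 2

2


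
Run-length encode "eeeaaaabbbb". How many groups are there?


Input: eeeaaaabbbb
Scanning for consecutive runs:
  Group 1: 'e' x 3 (positions 0-2)
  Group 2: 'a' x 4 (positions 3-6)
  Group 3: 'b' x 4 (positions 7-10)
Total groups: 3

3


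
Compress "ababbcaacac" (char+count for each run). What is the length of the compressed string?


Input: ababbcaacac
Runs:
  'a' x 1 => "a1"
  'b' x 1 => "b1"
  'a' x 1 => "a1"
  'b' x 2 => "b2"
  'c' x 1 => "c1"
  'a' x 2 => "a2"
  'c' x 1 => "c1"
  'a' x 1 => "a1"
  'c' x 1 => "c1"
Compressed: "a1b1a1b2c1a2c1a1c1"
Compressed length: 18

18


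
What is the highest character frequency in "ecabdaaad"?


Input: ecabdaaad
Character counts:
  'a': 4
  'b': 1
  'c': 1
  'd': 2
  'e': 1
Maximum frequency: 4

4


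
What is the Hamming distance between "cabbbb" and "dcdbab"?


Comparing "cabbbb" and "dcdbab" position by position:
  Position 0: 'c' vs 'd' => differ
  Position 1: 'a' vs 'c' => differ
  Position 2: 'b' vs 'd' => differ
  Position 3: 'b' vs 'b' => same
  Position 4: 'b' vs 'a' => differ
  Position 5: 'b' vs 'b' => same
Total differences (Hamming distance): 4

4


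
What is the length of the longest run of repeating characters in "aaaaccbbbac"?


Input: "aaaaccbbbac"
Scanning for longest run:
  Position 1 ('a'): continues run of 'a', length=2
  Position 2 ('a'): continues run of 'a', length=3
  Position 3 ('a'): continues run of 'a', length=4
  Position 4 ('c'): new char, reset run to 1
  Position 5 ('c'): continues run of 'c', length=2
  Position 6 ('b'): new char, reset run to 1
  Position 7 ('b'): continues run of 'b', length=2
  Position 8 ('b'): continues run of 'b', length=3
  Position 9 ('a'): new char, reset run to 1
  Position 10 ('c'): new char, reset run to 1
Longest run: 'a' with length 4

4


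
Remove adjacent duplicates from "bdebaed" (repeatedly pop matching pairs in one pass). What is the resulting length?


Input: bdebaed
Stack-based adjacent duplicate removal:
  Read 'b': push. Stack: b
  Read 'd': push. Stack: bd
  Read 'e': push. Stack: bde
  Read 'b': push. Stack: bdeb
  Read 'a': push. Stack: bdeba
  Read 'e': push. Stack: bdebae
  Read 'd': push. Stack: bdebaed
Final stack: "bdebaed" (length 7)

7


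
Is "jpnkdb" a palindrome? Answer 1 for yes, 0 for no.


Input: jpnkdb
Reversed: bdknpj
  Compare pos 0 ('j') with pos 5 ('b'): MISMATCH
  Compare pos 1 ('p') with pos 4 ('d'): MISMATCH
  Compare pos 2 ('n') with pos 3 ('k'): MISMATCH
Result: not a palindrome

0


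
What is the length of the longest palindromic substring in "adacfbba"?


Input: "adacfbba"
Checking substrings for palindromes:
  [0:3] "ada" (len 3) => palindrome
  [5:7] "bb" (len 2) => palindrome
Longest palindromic substring: "ada" with length 3

3


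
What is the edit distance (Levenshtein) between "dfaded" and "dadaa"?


Computing edit distance: "dfaded" -> "dadaa"
DP table:
           d    a    d    a    a
      0    1    2    3    4    5
  d   1    0    1    2    3    4
  f   2    1    1    2    3    4
  a   3    2    1    2    2    3
  d   4    3    2    1    2    3
  e   5    4    3    2    2    3
  d   6    5    4    3    3    3
Edit distance = dp[6][5] = 3

3


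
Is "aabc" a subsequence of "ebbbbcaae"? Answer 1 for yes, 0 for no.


Check if "aabc" is a subsequence of "ebbbbcaae"
Greedy scan:
  Position 0 ('e'): no match needed
  Position 1 ('b'): no match needed
  Position 2 ('b'): no match needed
  Position 3 ('b'): no match needed
  Position 4 ('b'): no match needed
  Position 5 ('c'): no match needed
  Position 6 ('a'): matches sub[0] = 'a'
  Position 7 ('a'): matches sub[1] = 'a'
  Position 8 ('e'): no match needed
Only matched 2/4 characters => not a subsequence

0


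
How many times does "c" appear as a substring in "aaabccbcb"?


Searching for "c" in "aaabccbcb"
Scanning each position:
  Position 0: "a" => no
  Position 1: "a" => no
  Position 2: "a" => no
  Position 3: "b" => no
  Position 4: "c" => MATCH
  Position 5: "c" => MATCH
  Position 6: "b" => no
  Position 7: "c" => MATCH
  Position 8: "b" => no
Total occurrences: 3

3


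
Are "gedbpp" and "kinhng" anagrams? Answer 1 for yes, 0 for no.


Strings: "gedbpp", "kinhng"
Sorted first:  bdegpp
Sorted second: ghiknn
Differ at position 0: 'b' vs 'g' => not anagrams

0


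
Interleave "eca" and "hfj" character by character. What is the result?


Interleaving "eca" and "hfj":
  Position 0: 'e' from first, 'h' from second => "eh"
  Position 1: 'c' from first, 'f' from second => "cf"
  Position 2: 'a' from first, 'j' from second => "aj"
Result: ehcfaj

ehcfaj


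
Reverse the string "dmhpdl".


Input: dmhpdl
Reading characters right to left:
  Position 5: 'l'
  Position 4: 'd'
  Position 3: 'p'
  Position 2: 'h'
  Position 1: 'm'
  Position 0: 'd'
Reversed: ldphmd

ldphmd


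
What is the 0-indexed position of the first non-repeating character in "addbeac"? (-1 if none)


Input: addbeac
Character frequencies:
  'a': 2
  'b': 1
  'c': 1
  'd': 2
  'e': 1
Scanning left to right for freq == 1:
  Position 0 ('a'): freq=2, skip
  Position 1 ('d'): freq=2, skip
  Position 2 ('d'): freq=2, skip
  Position 3 ('b'): unique! => answer = 3

3


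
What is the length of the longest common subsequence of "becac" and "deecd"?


LCS of "becac" and "deecd"
DP table:
           d    e    e    c    d
      0    0    0    0    0    0
  b   0    0    0    0    0    0
  e   0    0    1    1    1    1
  c   0    0    1    1    2    2
  a   0    0    1    1    2    2
  c   0    0    1    1    2    2
LCS length = dp[5][5] = 2

2


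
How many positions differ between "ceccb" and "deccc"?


Comparing "ceccb" and "deccc" position by position:
  Position 0: 'c' vs 'd' => DIFFER
  Position 1: 'e' vs 'e' => same
  Position 2: 'c' vs 'c' => same
  Position 3: 'c' vs 'c' => same
  Position 4: 'b' vs 'c' => DIFFER
Positions that differ: 2

2


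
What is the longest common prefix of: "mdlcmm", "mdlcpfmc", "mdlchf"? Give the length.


Words: mdlcmm, mdlcpfmc, mdlchf
  Position 0: all 'm' => match
  Position 1: all 'd' => match
  Position 2: all 'l' => match
  Position 3: all 'c' => match
  Position 4: ('m', 'p', 'h') => mismatch, stop
LCP = "mdlc" (length 4)

4


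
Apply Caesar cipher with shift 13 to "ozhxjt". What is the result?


Caesar cipher: shift "ozhxjt" by 13
  'o' (pos 14) + 13 = pos 1 = 'b'
  'z' (pos 25) + 13 = pos 12 = 'm'
  'h' (pos 7) + 13 = pos 20 = 'u'
  'x' (pos 23) + 13 = pos 10 = 'k'
  'j' (pos 9) + 13 = pos 22 = 'w'
  't' (pos 19) + 13 = pos 6 = 'g'
Result: bmukwg

bmukwg


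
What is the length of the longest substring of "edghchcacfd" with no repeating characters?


Input: "edghchcacfd"
Sliding window (track last position of each char):
  Position 0 ('e'): window [0,0] length 1 -- new best
  Position 1 ('d'): window [0,1] length 2 -- new best
  Position 2 ('g'): window [0,2] length 3 -- new best
  Position 3 ('h'): window [0,3] length 4 -- new best
  Position 4 ('c'): window [0,4] length 5 -- new best
  Position 5 ('h'): repeat (last at 3), move window start to 4
  Position 5 ('h'): window [4,5] length 2
  Position 6 ('c'): repeat (last at 4), move window start to 5
  Position 6 ('c'): window [5,6] length 2
  Position 7 ('a'): window [5,7] length 3
  Position 8 ('c'): repeat (last at 6), move window start to 7
  Position 8 ('c'): window [7,8] length 2
  Position 9 ('f'): window [7,9] length 3
  Position 10 ('d'): window [7,10] length 4
Longest substring with no repeats: "edghc" with length 5

5


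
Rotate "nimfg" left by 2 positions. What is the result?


Input: "nimfg", rotate left by 2
First 2 characters: "ni"
Remaining characters: "mfg"
Concatenate remaining + first: "mfg" + "ni" = "mfgni"

mfgni


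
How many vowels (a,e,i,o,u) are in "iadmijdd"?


Input: iadmijdd
Checking each character:
  'i' at position 0: vowel (running total: 1)
  'a' at position 1: vowel (running total: 2)
  'd' at position 2: consonant
  'm' at position 3: consonant
  'i' at position 4: vowel (running total: 3)
  'j' at position 5: consonant
  'd' at position 6: consonant
  'd' at position 7: consonant
Total vowels: 3

3


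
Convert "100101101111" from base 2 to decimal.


Input: "100101101111" in base 2
Positional expansion:
  Digit '1' (value 1) x 2^11 = 2048
  Digit '0' (value 0) x 2^10 = 0
  Digit '0' (value 0) x 2^9 = 0
  Digit '1' (value 1) x 2^8 = 256
  Digit '0' (value 0) x 2^7 = 0
  Digit '1' (value 1) x 2^6 = 64
  Digit '1' (value 1) x 2^5 = 32
  Digit '0' (value 0) x 2^4 = 0
  Digit '1' (value 1) x 2^3 = 8
  Digit '1' (value 1) x 2^2 = 4
  Digit '1' (value 1) x 2^1 = 2
  Digit '1' (value 1) x 2^0 = 1
Sum = 2415

2415


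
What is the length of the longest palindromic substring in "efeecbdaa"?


Input: "efeecbdaa"
Checking substrings for palindromes:
  [0:3] "efe" (len 3) => palindrome
  [2:4] "ee" (len 2) => palindrome
  [7:9] "aa" (len 2) => palindrome
Longest palindromic substring: "efe" with length 3

3


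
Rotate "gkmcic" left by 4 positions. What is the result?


Input: "gkmcic", rotate left by 4
First 4 characters: "gkmc"
Remaining characters: "ic"
Concatenate remaining + first: "ic" + "gkmc" = "icgkmc"

icgkmc


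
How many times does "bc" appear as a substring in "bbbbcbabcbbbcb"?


Searching for "bc" in "bbbbcbabcbbbcb"
Scanning each position:
  Position 0: "bb" => no
  Position 1: "bb" => no
  Position 2: "bb" => no
  Position 3: "bc" => MATCH
  Position 4: "cb" => no
  Position 5: "ba" => no
  Position 6: "ab" => no
  Position 7: "bc" => MATCH
  Position 8: "cb" => no
  Position 9: "bb" => no
  Position 10: "bb" => no
  Position 11: "bc" => MATCH
  Position 12: "cb" => no
Total occurrences: 3

3


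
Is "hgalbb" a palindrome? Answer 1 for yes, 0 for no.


Input: hgalbb
Reversed: bblagh
  Compare pos 0 ('h') with pos 5 ('b'): MISMATCH
  Compare pos 1 ('g') with pos 4 ('b'): MISMATCH
  Compare pos 2 ('a') with pos 3 ('l'): MISMATCH
Result: not a palindrome

0


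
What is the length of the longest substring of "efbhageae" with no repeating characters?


Input: "efbhageae"
Sliding window (track last position of each char):
  Position 0 ('e'): window [0,0] length 1 -- new best
  Position 1 ('f'): window [0,1] length 2 -- new best
  Position 2 ('b'): window [0,2] length 3 -- new best
  Position 3 ('h'): window [0,3] length 4 -- new best
  Position 4 ('a'): window [0,4] length 5 -- new best
  Position 5 ('g'): window [0,5] length 6 -- new best
  Position 6 ('e'): repeat (last at 0), move window start to 1
  Position 6 ('e'): window [1,6] length 6
  Position 7 ('a'): repeat (last at 4), move window start to 5
  Position 7 ('a'): window [5,7] length 3
  Position 8 ('e'): repeat (last at 6), move window start to 7
  Position 8 ('e'): window [7,8] length 2
Longest substring with no repeats: "efbhag" with length 6

6


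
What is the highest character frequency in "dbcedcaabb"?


Input: dbcedcaabb
Character counts:
  'a': 2
  'b': 3
  'c': 2
  'd': 2
  'e': 1
Maximum frequency: 3

3


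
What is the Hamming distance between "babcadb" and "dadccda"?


Comparing "babcadb" and "dadccda" position by position:
  Position 0: 'b' vs 'd' => differ
  Position 1: 'a' vs 'a' => same
  Position 2: 'b' vs 'd' => differ
  Position 3: 'c' vs 'c' => same
  Position 4: 'a' vs 'c' => differ
  Position 5: 'd' vs 'd' => same
  Position 6: 'b' vs 'a' => differ
Total differences (Hamming distance): 4

4


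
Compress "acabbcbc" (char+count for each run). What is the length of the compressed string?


Input: acabbcbc
Runs:
  'a' x 1 => "a1"
  'c' x 1 => "c1"
  'a' x 1 => "a1"
  'b' x 2 => "b2"
  'c' x 1 => "c1"
  'b' x 1 => "b1"
  'c' x 1 => "c1"
Compressed: "a1c1a1b2c1b1c1"
Compressed length: 14

14


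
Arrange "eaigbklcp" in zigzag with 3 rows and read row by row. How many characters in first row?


Zigzag "eaigbklcp" into 3 rows:
Placing characters:
  'e' => row 0
  'a' => row 1
  'i' => row 2
  'g' => row 1
  'b' => row 0
  'k' => row 1
  'l' => row 2
  'c' => row 1
  'p' => row 0
Rows:
  Row 0: "ebp"
  Row 1: "agkc"
  Row 2: "il"
First row length: 3

3


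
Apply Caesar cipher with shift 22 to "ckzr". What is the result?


Caesar cipher: shift "ckzr" by 22
  'c' (pos 2) + 22 = pos 24 = 'y'
  'k' (pos 10) + 22 = pos 6 = 'g'
  'z' (pos 25) + 22 = pos 21 = 'v'
  'r' (pos 17) + 22 = pos 13 = 'n'
Result: ygvn

ygvn


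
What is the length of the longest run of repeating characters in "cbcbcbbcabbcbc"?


Input: "cbcbcbbcabbcbc"
Scanning for longest run:
  Position 1 ('b'): new char, reset run to 1
  Position 2 ('c'): new char, reset run to 1
  Position 3 ('b'): new char, reset run to 1
  Position 4 ('c'): new char, reset run to 1
  Position 5 ('b'): new char, reset run to 1
  Position 6 ('b'): continues run of 'b', length=2
  Position 7 ('c'): new char, reset run to 1
  Position 8 ('a'): new char, reset run to 1
  Position 9 ('b'): new char, reset run to 1
  Position 10 ('b'): continues run of 'b', length=2
  Position 11 ('c'): new char, reset run to 1
  Position 12 ('b'): new char, reset run to 1
  Position 13 ('c'): new char, reset run to 1
Longest run: 'b' with length 2

2


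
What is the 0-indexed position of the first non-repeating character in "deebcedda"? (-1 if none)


Input: deebcedda
Character frequencies:
  'a': 1
  'b': 1
  'c': 1
  'd': 3
  'e': 3
Scanning left to right for freq == 1:
  Position 0 ('d'): freq=3, skip
  Position 1 ('e'): freq=3, skip
  Position 2 ('e'): freq=3, skip
  Position 3 ('b'): unique! => answer = 3

3


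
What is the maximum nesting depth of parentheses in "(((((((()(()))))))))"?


Input: "(((((((()(()))))))))"
Tracking depth:
  Position 0 '(': depth becomes 1
  Position 1 '(': depth becomes 2
  Position 2 '(': depth becomes 3
  Position 3 '(': depth becomes 4
  Position 4 '(': depth becomes 5
  Position 5 '(': depth becomes 6
  Position 6 '(': depth becomes 7
  Position 7 '(': depth becomes 8
  Position 8 ')': depth becomes 7
  Position 9 '(': depth becomes 8
  Position 10 '(': depth becomes 9
  Position 11 ')': depth becomes 8
  Position 12 ')': depth becomes 7
  Position 13 ')': depth becomes 6
  Position 14 ')': depth becomes 5
  Position 15 ')': depth becomes 4
  Position 16 ')': depth becomes 3
  Position 17 ')': depth becomes 2
  Position 18 ')': depth becomes 1
  Position 19 ')': depth becomes 0
Maximum depth reached: 9

9


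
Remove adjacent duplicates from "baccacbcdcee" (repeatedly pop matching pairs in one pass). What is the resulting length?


Input: baccacbcdcee
Stack-based adjacent duplicate removal:
  Read 'b': push. Stack: b
  Read 'a': push. Stack: ba
  Read 'c': push. Stack: bac
  Read 'c': matches stack top 'c' => pop. Stack: ba
  Read 'a': matches stack top 'a' => pop. Stack: b
  Read 'c': push. Stack: bc
  Read 'b': push. Stack: bcb
  Read 'c': push. Stack: bcbc
  Read 'd': push. Stack: bcbcd
  Read 'c': push. Stack: bcbcdc
  Read 'e': push. Stack: bcbcdce
  Read 'e': matches stack top 'e' => pop. Stack: bcbcdc
Final stack: "bcbcdc" (length 6)

6


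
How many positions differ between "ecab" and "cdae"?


Comparing "ecab" and "cdae" position by position:
  Position 0: 'e' vs 'c' => DIFFER
  Position 1: 'c' vs 'd' => DIFFER
  Position 2: 'a' vs 'a' => same
  Position 3: 'b' vs 'e' => DIFFER
Positions that differ: 3

3


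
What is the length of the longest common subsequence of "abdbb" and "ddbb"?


LCS of "abdbb" and "ddbb"
DP table:
           d    d    b    b
      0    0    0    0    0
  a   0    0    0    0    0
  b   0    0    0    1    1
  d   0    1    1    1    1
  b   0    1    1    2    2
  b   0    1    1    2    3
LCS length = dp[5][4] = 3

3


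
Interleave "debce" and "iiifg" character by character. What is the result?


Interleaving "debce" and "iiifg":
  Position 0: 'd' from first, 'i' from second => "di"
  Position 1: 'e' from first, 'i' from second => "ei"
  Position 2: 'b' from first, 'i' from second => "bi"
  Position 3: 'c' from first, 'f' from second => "cf"
  Position 4: 'e' from first, 'g' from second => "eg"
Result: dieibicfeg

dieibicfeg


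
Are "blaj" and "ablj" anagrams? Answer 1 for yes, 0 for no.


Strings: "blaj", "ablj"
Sorted first:  abjl
Sorted second: abjl
Sorted forms match => anagrams

1


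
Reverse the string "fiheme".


Input: fiheme
Reading characters right to left:
  Position 5: 'e'
  Position 4: 'm'
  Position 3: 'e'
  Position 2: 'h'
  Position 1: 'i'
  Position 0: 'f'
Reversed: emehif

emehif


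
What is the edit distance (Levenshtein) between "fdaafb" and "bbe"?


Computing edit distance: "fdaafb" -> "bbe"
DP table:
           b    b    e
      0    1    2    3
  f   1    1    2    3
  d   2    2    2    3
  a   3    3    3    3
  a   4    4    4    4
  f   5    5    5    5
  b   6    5    5    6
Edit distance = dp[6][3] = 6

6


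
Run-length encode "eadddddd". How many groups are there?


Input: eadddddd
Scanning for consecutive runs:
  Group 1: 'e' x 1 (positions 0-0)
  Group 2: 'a' x 1 (positions 1-1)
  Group 3: 'd' x 6 (positions 2-7)
Total groups: 3

3


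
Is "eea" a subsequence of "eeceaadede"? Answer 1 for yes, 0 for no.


Check if "eea" is a subsequence of "eeceaadede"
Greedy scan:
  Position 0 ('e'): matches sub[0] = 'e'
  Position 1 ('e'): matches sub[1] = 'e'
  Position 2 ('c'): no match needed
  Position 3 ('e'): no match needed
  Position 4 ('a'): matches sub[2] = 'a'
  Position 5 ('a'): no match needed
  Position 6 ('d'): no match needed
  Position 7 ('e'): no match needed
  Position 8 ('d'): no match needed
  Position 9 ('e'): no match needed
All 3 characters matched => is a subsequence

1


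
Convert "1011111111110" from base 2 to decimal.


Input: "1011111111110" in base 2
Positional expansion:
  Digit '1' (value 1) x 2^12 = 4096
  Digit '0' (value 0) x 2^11 = 0
  Digit '1' (value 1) x 2^10 = 1024
  Digit '1' (value 1) x 2^9 = 512
  Digit '1' (value 1) x 2^8 = 256
  Digit '1' (value 1) x 2^7 = 128
  Digit '1' (value 1) x 2^6 = 64
  Digit '1' (value 1) x 2^5 = 32
  Digit '1' (value 1) x 2^4 = 16
  Digit '1' (value 1) x 2^3 = 8
  Digit '1' (value 1) x 2^2 = 4
  Digit '1' (value 1) x 2^1 = 2
  Digit '0' (value 0) x 2^0 = 0
Sum = 6142

6142


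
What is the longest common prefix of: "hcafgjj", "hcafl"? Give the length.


Words: hcafgjj, hcafl
  Position 0: all 'h' => match
  Position 1: all 'c' => match
  Position 2: all 'a' => match
  Position 3: all 'f' => match
  Position 4: ('g', 'l') => mismatch, stop
LCP = "hcaf" (length 4)

4


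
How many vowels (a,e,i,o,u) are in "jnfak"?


Input: jnfak
Checking each character:
  'j' at position 0: consonant
  'n' at position 1: consonant
  'f' at position 2: consonant
  'a' at position 3: vowel (running total: 1)
  'k' at position 4: consonant
Total vowels: 1

1


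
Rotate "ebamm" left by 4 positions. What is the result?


Input: "ebamm", rotate left by 4
First 4 characters: "ebam"
Remaining characters: "m"
Concatenate remaining + first: "m" + "ebam" = "mebam"

mebam


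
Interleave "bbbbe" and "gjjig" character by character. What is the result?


Interleaving "bbbbe" and "gjjig":
  Position 0: 'b' from first, 'g' from second => "bg"
  Position 1: 'b' from first, 'j' from second => "bj"
  Position 2: 'b' from first, 'j' from second => "bj"
  Position 3: 'b' from first, 'i' from second => "bi"
  Position 4: 'e' from first, 'g' from second => "eg"
Result: bgbjbjbieg

bgbjbjbieg


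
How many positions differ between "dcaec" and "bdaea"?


Comparing "dcaec" and "bdaea" position by position:
  Position 0: 'd' vs 'b' => DIFFER
  Position 1: 'c' vs 'd' => DIFFER
  Position 2: 'a' vs 'a' => same
  Position 3: 'e' vs 'e' => same
  Position 4: 'c' vs 'a' => DIFFER
Positions that differ: 3

3


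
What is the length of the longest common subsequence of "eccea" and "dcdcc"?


LCS of "eccea" and "dcdcc"
DP table:
           d    c    d    c    c
      0    0    0    0    0    0
  e   0    0    0    0    0    0
  c   0    0    1    1    1    1
  c   0    0    1    1    2    2
  e   0    0    1    1    2    2
  a   0    0    1    1    2    2
LCS length = dp[5][5] = 2

2


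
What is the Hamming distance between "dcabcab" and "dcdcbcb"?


Comparing "dcabcab" and "dcdcbcb" position by position:
  Position 0: 'd' vs 'd' => same
  Position 1: 'c' vs 'c' => same
  Position 2: 'a' vs 'd' => differ
  Position 3: 'b' vs 'c' => differ
  Position 4: 'c' vs 'b' => differ
  Position 5: 'a' vs 'c' => differ
  Position 6: 'b' vs 'b' => same
Total differences (Hamming distance): 4

4
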